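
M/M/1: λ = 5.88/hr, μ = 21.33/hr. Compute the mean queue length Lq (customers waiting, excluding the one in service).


ρ = 5.88/21.33 = 0.2757
Lq = ρ²/(1−ρ) = 0.07599/0.7243 = 0.1049

Final: 0.1049


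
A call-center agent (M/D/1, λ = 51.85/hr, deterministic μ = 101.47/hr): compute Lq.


ρ = 51.85/101.47 = 0.5110
M/D/1: Lq = ρ²/(2(1−ρ)) = 0.2611/(2·0.4890) = 0.26698

Final: 0.26698


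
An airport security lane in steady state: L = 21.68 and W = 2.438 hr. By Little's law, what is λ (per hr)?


λ = L/W = 21.68/2.438 = 8.8925 /hr

Final: 8.8925 /hr


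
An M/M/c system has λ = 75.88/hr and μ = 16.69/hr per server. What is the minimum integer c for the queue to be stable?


Stability requires cμ > λ ⇔ c > λ/μ.
λ/μ = 75.88/16.69 = 4.5464
Minimum integer c = ⌊4.5464⌋ + 1 = 5
Check: 5·16.69 = 83.45 > 75.88, while 4·16.69 = 66.76 ≤ 75.88

Final: 5 servers


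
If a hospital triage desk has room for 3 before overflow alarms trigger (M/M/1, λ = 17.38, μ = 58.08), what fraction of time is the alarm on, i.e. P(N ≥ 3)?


ρ = 17.38/58.08 = 0.2992
P(N ≥ n) = ρ^n = 0.2992^3 = 0.026796

Final: 0.026796


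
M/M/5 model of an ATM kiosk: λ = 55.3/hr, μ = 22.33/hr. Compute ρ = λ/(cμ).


ρ = λ/(cμ) = 55.3/(5·22.33) = 55.3/111.65 = 0.4953

Final: 0.4953


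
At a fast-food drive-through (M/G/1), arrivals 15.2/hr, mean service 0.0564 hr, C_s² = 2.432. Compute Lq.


ρ = λ·E[S] = 15.2·0.0564 = 0.8573
Lq = ρ²(1+C_s²)/(2(1−ρ)) = 0.7349·(1+2.432)/(2·0.1427)
= 0.7349·3.4320/0.2854 = 8.83645

Final: 8.83645


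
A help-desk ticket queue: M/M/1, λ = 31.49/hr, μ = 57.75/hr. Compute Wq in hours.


ρ = 31.49/57.75 = 0.5453
Wq = ρ/(μ−λ) = 0.5453/(57.75 − 31.49) = 0.5453/26.26 = 0.02076 hr

Final: 0.02076 hr


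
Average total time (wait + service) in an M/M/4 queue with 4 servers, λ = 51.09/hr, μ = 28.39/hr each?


a = 1.7996; ρ = 0.4499; P₀ = 0.161694
Lq = P₀·a^c·ρ/(c!(1−ρ)²) = 0.10505
Wq = Lq/λ = 0.10505/51.09 = 0.002056 hr
W = Wq + 1/μ = 0.002056 + 0.03522 = 0.03728 hr

Final: 0.03728 hr


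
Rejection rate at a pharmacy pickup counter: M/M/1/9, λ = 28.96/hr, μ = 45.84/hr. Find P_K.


ρ = λ/μ = 28.96/45.84 = 0.6318
P_K = (1−ρ)ρ^K/(1−ρ^(K+1)) = (0.3682·0.016032)/(1 − 0.010128)
= 0.005904/0.989872 = 0.005964

Final: 0.005964


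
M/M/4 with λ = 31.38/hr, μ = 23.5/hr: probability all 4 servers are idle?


a = λ/μ = 31.38/23.5 = 1.3353; ρ = a/c = 0.3338
Σ_{k=0}^{3} a^k/k! (terms k=0..3) = 1.00000 + 1.33532 + 0.89154 + 0.39683 = 3.62369
Tail: a^4/(4!(1−ρ)) = 3.17936/(24·0.6662) = 0.19886
P₀ = 1/(3.62369 + 0.19886) = 1/3.82255 = 0.261606

Final: 0.261606


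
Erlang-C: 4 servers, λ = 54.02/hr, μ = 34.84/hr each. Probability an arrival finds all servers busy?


a = λ/μ = 1.5505; ρ = a/4 = 0.3876
P₀ = 0.209771 (from M/M/c formula)
C(c,a) = [a^c/(c!(1−ρ))]·P₀ = [5.77971/(24·0.6124)]·0.209771
= 0.39326·0.209771 = 0.082495

Final: 0.082495


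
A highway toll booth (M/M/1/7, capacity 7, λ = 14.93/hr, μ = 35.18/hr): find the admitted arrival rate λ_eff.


ρ = 0.4244; P_K = (1−ρ)ρ^7/(1−ρ^8) = 0.001429
λ_eff = λ(1 − P_K) = 14.93·(1 − 0.001429) = 14.93·0.998571 = 14.9087 /hr

Final: 14.9087 /hr


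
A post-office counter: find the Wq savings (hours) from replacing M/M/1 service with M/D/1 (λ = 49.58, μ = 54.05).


ρ = 49.58/54.05 = 0.9173
Wq(M/M/1) = ρ/(μ−λ) = 0.9173/4.47 = 0.20521 hr
Wq(M/D/1) = ρ/(2(μ−λ)) = 0.10261 hr
Savings = 0.20521 − 0.10261 = 0.10261 hr

Final: 0.10261 hr


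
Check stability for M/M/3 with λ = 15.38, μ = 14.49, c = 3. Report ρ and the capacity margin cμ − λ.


Total capacity cμ = 3·14.49 = 43.47/hr
ρ = λ/(cμ) = 15.38/43.47 = 0.3538
Stable ⇔ ρ < 1: YES
Spare capacity = cμ − λ = 43.47 − 15.38 = 28.09/hr

Final: ρ = 0.3538; stable; margin = 28.09/hr


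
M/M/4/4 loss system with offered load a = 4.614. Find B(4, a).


B(c,a) = (a^c/c!) / Σ_{k=0}^{c} a^k/k!
a^4/4! = 18.884223
Σ terms (k=0..4): 1.00000 + 4.61400 + 10.64450 + 16.37124 + 18.88422 = 51.513959
B = 18.884223/51.513959 = 0.366585

Final: 0.366585


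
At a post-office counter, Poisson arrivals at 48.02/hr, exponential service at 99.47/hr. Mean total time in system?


W = 1/(μ−λ) = 1/(99.47 − 48.02) = 1/51.45 = 0.01944 hr

Final: 0.01944 hr


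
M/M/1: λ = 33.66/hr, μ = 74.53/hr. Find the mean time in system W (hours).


W = 1/(μ−λ) = 1/(74.53 − 33.66) = 1/40.87 = 0.02447 hr

Final: 0.02447 hr


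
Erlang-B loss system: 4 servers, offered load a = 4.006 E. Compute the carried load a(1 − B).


B(4,4.006) = 0.311258 (Erlang-B)
Carried load = a(1 − B) = 4.006·(1 − 0.311258) = 4.006·0.688742 = 2.7591 E

Final: 2.7591 Erlangs


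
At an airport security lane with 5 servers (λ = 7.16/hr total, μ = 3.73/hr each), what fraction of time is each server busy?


ρ = λ/(cμ) = 7.16/(5·3.73) = 7.16/18.65 = 0.3839

Final: 0.3839


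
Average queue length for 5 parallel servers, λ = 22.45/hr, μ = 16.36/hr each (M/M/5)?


a = λ/μ = 1.3722; ρ = a/5 = 0.2744
P₀ = 0.253287
Lq = P₀·a^c·ρ / (c!·(1−ρ)²) = 0.253287·4.86592·0.2744/(120·0.52642)
= 0.005355

Final: 0.005355


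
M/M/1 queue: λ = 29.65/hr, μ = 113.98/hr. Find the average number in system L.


ρ = λ/μ = 29.65/113.98 = 0.2601
L = ρ/(1−ρ) = 0.2601/(1 − 0.2601) = 0.2601/0.7399 = 0.3516

Final: 0.3516


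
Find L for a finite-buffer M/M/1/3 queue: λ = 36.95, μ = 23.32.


ρ = 36.95/23.32 = 1.5845
L = ρ[1 − (K+1)ρ^K + Kρ^(K+1)] / [(1−ρ)(1−ρ^(K+1))]
Numerator: 1.5845·(1 − 4·3.977935 + 3·6.302946) = 6.333309
Denominator: (-0.5845)·(-5.302946) = 3.099449
L = 6.333309/3.099449 = 2.0434

Final: 2.0434


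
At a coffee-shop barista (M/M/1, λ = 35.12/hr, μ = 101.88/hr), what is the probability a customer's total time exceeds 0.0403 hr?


W ~ Exponential(μ−λ) for M/M/1.
μ − λ = 101.88 − 35.12 = 66.7600
P(W > t) = e^{−(μ−λ)t} = e^{−2.6904} = 0.067852

Final: 0.067852


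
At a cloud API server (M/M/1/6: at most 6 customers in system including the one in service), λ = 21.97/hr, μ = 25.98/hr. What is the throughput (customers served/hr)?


ρ = 0.8457; P_K = (1−ρ)ρ^6/(1−ρ^7) = 0.081723
λ_eff = λ(1 − P_K) = 21.97·(1 − 0.081723) = 21.97·0.918277 = 20.1746 /hr

Final: 20.1746 /hr


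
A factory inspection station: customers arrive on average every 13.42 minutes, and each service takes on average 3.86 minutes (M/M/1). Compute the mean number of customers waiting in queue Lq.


λ = 60/13.42 = 4.4709 /hr
μ = 60/3.86 = 15.5440 /hr
ρ = λ/μ = 4.4709/15.5440 = 0.2876
Lq = ρ²/(1−ρ) = 0.08273/0.7124 = 0.1161

Final: 0.1161


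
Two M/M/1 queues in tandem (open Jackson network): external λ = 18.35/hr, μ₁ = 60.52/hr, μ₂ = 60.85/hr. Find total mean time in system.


Each node sees arrival rate λ = 18.35/hr (tandem ⇒ throughput preserved).
W₁ = 1/(μ₁−λ) = 1/(60.52−18.35) = 0.02371 hr
W₂ = 1/(μ₂−λ) = 1/(60.85−18.35) = 0.02353 hr
W_total = W₁ + W₂ = 0.02371 + 0.02353 = 0.04724 hr

Final: 0.04724 hr


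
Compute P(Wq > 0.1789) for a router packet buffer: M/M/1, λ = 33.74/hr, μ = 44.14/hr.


ρ = 33.74/44.14 = 0.7644
P(Wq > t) = ρ·e^{−(μ−λ)t} = 0.7644·e^{−1.8606}
= 0.7644·0.155585 = 0.118927

Final: 0.118927


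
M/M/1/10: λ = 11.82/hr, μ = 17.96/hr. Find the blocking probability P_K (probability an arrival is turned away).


ρ = λ/μ = 11.82/17.96 = 0.6581
P_K = (1−ρ)ρ^K/(1−ρ^(K+1)) = (0.3419·0.015244)/(1 − 0.010033)
= 0.005212/0.989967 = 0.005264

Final: 0.005264


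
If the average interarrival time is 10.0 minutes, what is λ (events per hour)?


λ = 1/(interarrival time) in consistent units.
1 hour = 60 min, so λ = 60/10.0 = 6.0000 per hour

Final: 6.0000 /hr


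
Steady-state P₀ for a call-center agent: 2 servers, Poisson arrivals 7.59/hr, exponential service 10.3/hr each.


a = λ/μ = 7.59/10.3 = 0.7369; ρ = a/c = 0.3684
Σ_{k=0}^{1} a^k/k! (terms k=0..1) = 1.00000 + 0.73689 = 1.73689
Tail: a^2/(2!(1−ρ)) = 0.54301/(2·0.6316) = 0.42990
P₀ = 1/(1.73689 + 0.42990) = 1/2.16679 = 0.461511

Final: 0.461511


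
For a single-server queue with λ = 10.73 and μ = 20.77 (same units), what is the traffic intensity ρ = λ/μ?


ρ = λ/μ = 10.73/20.77 = 0.5166

Final: 0.5166


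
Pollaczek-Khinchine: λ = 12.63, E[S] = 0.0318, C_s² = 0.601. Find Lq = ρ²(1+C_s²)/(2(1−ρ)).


ρ = λ·E[S] = 12.63·0.0318 = 0.4016
Lq = ρ²(1+C_s²)/(2(1−ρ)) = 0.1613·(1+0.601)/(2·0.5984)
= 0.1613·1.6010/1.1967 = 0.21580

Final: 0.21580


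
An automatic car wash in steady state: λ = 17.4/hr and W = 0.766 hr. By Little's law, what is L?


L = λW = 17.4·0.766 = 13.3284

Final: 13.3284


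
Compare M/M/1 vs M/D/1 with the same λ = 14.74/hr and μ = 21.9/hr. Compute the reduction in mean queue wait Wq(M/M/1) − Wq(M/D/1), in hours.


ρ = 14.74/21.9 = 0.6731
Wq(M/M/1) = ρ/(μ−λ) = 0.6731/7.16 = 0.09400 hr
Wq(M/D/1) = ρ/(2(μ−λ)) = 0.04700 hr
Savings = 0.09400 − 0.04700 = 0.04700 hr

Final: 0.04700 hr


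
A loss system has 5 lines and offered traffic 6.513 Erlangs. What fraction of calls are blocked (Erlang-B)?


B(c,a) = (a^c/c!) / Σ_{k=0}^{c} a^k/k!
a^5/5! = 97.661670
Σ terms (k=0..5): 1.00000 + 6.51300 + 21.20958 + 46.04601 + 74.97441 + 97.66167 = 247.404675
B = 97.661670/247.404675 = 0.394745

Final: 0.394745


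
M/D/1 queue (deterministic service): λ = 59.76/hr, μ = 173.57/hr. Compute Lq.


ρ = 59.76/173.57 = 0.3443
M/D/1: Lq = ρ²/(2(1−ρ)) = 0.1185/(2·0.6557) = 0.09039

Final: 0.09039


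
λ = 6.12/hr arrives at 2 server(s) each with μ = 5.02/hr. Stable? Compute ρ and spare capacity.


Total capacity cμ = 2·5.02 = 10.04/hr
ρ = λ/(cμ) = 6.12/10.04 = 0.6096
Stable ⇔ ρ < 1: YES
Spare capacity = cμ − λ = 10.04 − 6.12 = 3.92/hr

Final: ρ = 0.6096; stable; margin = 3.92/hr


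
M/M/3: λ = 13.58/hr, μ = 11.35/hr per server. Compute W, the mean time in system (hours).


a = 1.1965; ρ = 0.3988; P₀ = 0.295237
Lq = P₀·a^c·ρ/(c!(1−ρ)²) = 0.09301
Wq = Lq/λ = 0.09301/13.58 = 0.006849 hr
W = Wq + 1/μ = 0.006849 + 0.08811 = 0.09495 hr

Final: 0.09495 hr


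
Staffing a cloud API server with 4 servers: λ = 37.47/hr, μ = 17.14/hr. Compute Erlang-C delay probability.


a = λ/μ = 2.1861; ρ = a/4 = 0.5465
P₀ = 0.106207 (from M/M/c formula)
C(c,a) = [a^c/(c!(1−ρ))]·P₀ = [22.83976/(24·0.4535)]·0.106207
= 2.09860·0.106207 = 0.222887

Final: 0.222887


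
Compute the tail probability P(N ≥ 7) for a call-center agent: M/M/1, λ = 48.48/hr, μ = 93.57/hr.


ρ = 48.48/93.57 = 0.5181
P(N ≥ n) = ρ^n = 0.5181^7 = 0.010023

Final: 0.010023


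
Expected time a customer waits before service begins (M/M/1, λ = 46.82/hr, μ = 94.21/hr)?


ρ = 46.82/94.21 = 0.4970
Wq = ρ/(μ−λ) = 0.4970/(94.21 − 46.82) = 0.4970/47.39 = 0.01049 hr

Final: 0.01049 hr


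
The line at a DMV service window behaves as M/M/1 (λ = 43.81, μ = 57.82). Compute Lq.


ρ = 43.81/57.82 = 0.7577
Lq = ρ²/(1−ρ) = 0.5741/0.2423 = 2.3694

Final: 2.3694


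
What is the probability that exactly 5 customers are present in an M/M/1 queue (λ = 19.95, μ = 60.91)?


ρ = 19.95/60.91 = 0.3275
P_n = (1−ρ)·ρ^n = (1 − 0.3275)·0.3275^5 = 0.6725·0.003769 = 0.002535

Final: 0.002535


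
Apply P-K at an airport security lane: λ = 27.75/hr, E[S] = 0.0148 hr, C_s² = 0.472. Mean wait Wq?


ρ = λ·E[S] = 27.75·0.0148 = 0.4107
E[S²] = E[S]²(1+C_s²) = 0.0148²·(1+0.472) = 0.0003224
Wq = λ·E[S²]/(2(1−ρ)) = 27.75·0.0003224/(2·0.5893) = 0.007592 hr

Final: 0.007592 hr


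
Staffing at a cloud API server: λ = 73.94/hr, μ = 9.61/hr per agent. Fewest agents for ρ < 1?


Stability requires cμ > λ ⇔ c > λ/μ.
λ/μ = 73.94/9.61 = 7.6941
Minimum integer c = ⌊7.6941⌋ + 1 = 8
Check: 8·9.61 = 76.88 > 73.94, while 7·9.61 = 67.27 ≤ 73.94

Final: 8 servers


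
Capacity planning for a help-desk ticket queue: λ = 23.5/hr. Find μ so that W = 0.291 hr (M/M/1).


W = 1/(μ−λ) ⇒ μ − λ = 1/W = 1/0.291 = 3.4364
μ = λ + 1/W = 23.5 + 3.4364 = 26.9364 per hr

Final: 26.9364 /hr


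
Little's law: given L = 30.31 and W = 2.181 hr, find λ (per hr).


λ = L/W = 30.31/2.181 = 13.8973 /hr

Final: 13.8973 /hr


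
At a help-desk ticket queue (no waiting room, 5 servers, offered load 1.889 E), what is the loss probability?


B(c,a) = (a^c/c!) / Σ_{k=0}^{c} a^k/k!
a^5/5! = 0.200437
Σ terms (k=0..5): 1.00000 + 1.88900 + 1.78416 + 1.12343 + 0.53054 + 0.20044 = 6.527562
B = 0.200437/6.527562 = 0.030706

Final: 0.030706


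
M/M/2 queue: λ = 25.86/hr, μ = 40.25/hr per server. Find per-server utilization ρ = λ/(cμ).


ρ = λ/(cμ) = 25.86/(2·40.25) = 25.86/80.50 = 0.3212

Final: 0.3212


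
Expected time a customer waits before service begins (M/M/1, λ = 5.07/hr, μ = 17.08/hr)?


ρ = 5.07/17.08 = 0.2968
Wq = ρ/(μ−λ) = 0.2968/(17.08 − 5.07) = 0.2968/12.01 = 0.02472 hr

Final: 0.02472 hr


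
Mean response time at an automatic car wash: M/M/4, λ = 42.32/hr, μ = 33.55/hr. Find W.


a = 1.2614; ρ = 0.3154; P₀ = 0.282044
Lq = P₀·a^c·ρ/(c!(1−ρ)²) = 0.02002
Wq = Lq/λ = 0.02002/42.32 = 0.0004730 hr
W = Wq + 1/μ = 0.0004730 + 0.02981 = 0.03028 hr

Final: 0.03028 hr


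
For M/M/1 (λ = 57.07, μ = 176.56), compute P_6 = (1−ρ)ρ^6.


ρ = 57.07/176.56 = 0.3232
P_n = (1−ρ)·ρ^n = (1 − 0.3232)·0.3232^6 = 0.6768·0.001140 = 0.0007718

Final: 0.0007718


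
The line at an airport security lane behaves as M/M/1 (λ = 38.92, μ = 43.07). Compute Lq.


ρ = 38.92/43.07 = 0.9036
Lq = ρ²/(1−ρ) = 0.8166/0.09635 = 8.4747

Final: 8.4747


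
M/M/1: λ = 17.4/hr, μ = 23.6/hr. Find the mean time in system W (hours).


W = 1/(μ−λ) = 1/(23.6 − 17.4) = 1/6.20 = 0.1613 hr

Final: 0.1613 hr


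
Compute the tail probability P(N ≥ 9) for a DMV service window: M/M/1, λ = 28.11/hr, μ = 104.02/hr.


ρ = 28.11/104.02 = 0.2702
P(N ≥ n) = ρ^n = 0.2702^9 = 0.000007686

Final: 0.000007686


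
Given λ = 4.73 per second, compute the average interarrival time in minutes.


Mean interarrival time = 1/λ = 1/4.73 second = 0.21142 second
In minutes: 0.21142 × 0.0166667 = 0.003524 min

Final: 0.003524 min


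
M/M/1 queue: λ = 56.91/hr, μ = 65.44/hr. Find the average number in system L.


ρ = λ/μ = 56.91/65.44 = 0.8697
L = ρ/(1−ρ) = 0.8697/(1 − 0.8697) = 0.8697/0.1303 = 6.6717

Final: 6.6717


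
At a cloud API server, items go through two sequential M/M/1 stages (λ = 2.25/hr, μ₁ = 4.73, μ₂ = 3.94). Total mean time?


Each node sees arrival rate λ = 2.25/hr (tandem ⇒ throughput preserved).
W₁ = 1/(μ₁−λ) = 1/(4.73−2.25) = 0.40323 hr
W₂ = 1/(μ₂−λ) = 1/(3.94−2.25) = 0.59172 hr
W_total = W₁ + W₂ = 0.40323 + 0.59172 = 0.99494 hr

Final: 0.99494 hr


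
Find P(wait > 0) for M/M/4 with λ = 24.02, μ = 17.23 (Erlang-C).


a = λ/μ = 1.3941; ρ = a/4 = 0.3485
P₀ = 0.246370 (from M/M/c formula)
C(c,a) = [a^c/(c!(1−ρ))]·P₀ = [3.77703/(24·0.6515)]·0.246370
= 0.24157·0.246370 = 0.059515

Final: 0.059515


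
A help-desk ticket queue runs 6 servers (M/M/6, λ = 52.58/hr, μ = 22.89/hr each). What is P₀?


a = λ/μ = 52.58/22.89 = 2.2971; ρ = a/c = 0.3828
Σ_{k=0}^{5} a^k/k! (terms k=0..5) = 1.00000 + 2.29707 + 2.63827 + 2.02010 + 1.16008 + 0.53296 = 9.64848
Tail: a^6/(6!(1−ρ)) = 146.90911/(720·0.6172) = 0.33061
P₀ = 1/(9.64848 + 0.33061) = 1/9.97910 = 0.100209

Final: 0.100209


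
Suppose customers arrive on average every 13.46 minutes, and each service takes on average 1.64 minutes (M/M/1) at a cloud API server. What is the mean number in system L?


λ = 60/13.46 = 4.4577 /hr
μ = 60/1.64 = 36.5854 /hr
ρ = λ/μ = 4.4577/36.5854 = 0.1218
L = ρ/(1−ρ) = 0.1218/0.8782 = 0.1387

Final: 0.1387


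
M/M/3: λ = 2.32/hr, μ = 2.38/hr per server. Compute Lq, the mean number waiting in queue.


a = λ/μ = 0.9748; ρ = a/3 = 0.3249
P₀ = 0.373332
Lq = P₀·a^c·ρ / (c!·(1−ρ)²) = 0.373332·0.92626·0.3249/(6·0.45572)
= 0.04109

Final: 0.04109


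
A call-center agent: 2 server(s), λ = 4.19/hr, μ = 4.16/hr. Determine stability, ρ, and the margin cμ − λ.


Total capacity cμ = 2·4.16 = 8.32/hr
ρ = λ/(cμ) = 4.19/8.32 = 0.5036
Stable ⇔ ρ < 1: YES
Spare capacity = cμ − λ = 8.32 − 4.19 = 4.13/hr

Final: ρ = 0.5036; stable; margin = 4.13/hr


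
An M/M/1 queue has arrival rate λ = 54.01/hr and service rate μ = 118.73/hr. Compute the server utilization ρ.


ρ = λ/μ = 54.01/118.73 = 0.4549

Final: 0.4549


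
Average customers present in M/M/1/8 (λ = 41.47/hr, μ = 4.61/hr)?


ρ = 41.47/4.61 = 8.9957
L = ρ[1 − (K+1)ρ^K + Kρ^(K+1)] / [(1−ρ)(1−ρ^(K+1))]
Numerator: 8.9957·(1 − 9·42880997.540665 + 8·385742943.169498) = 24288417387.262493
Denominator: (-7.9957)·(-385742942.169498) = 3084270032.183880
L = 24288417387.262493/3084270032.183880 = 7.8749

Final: 7.8749


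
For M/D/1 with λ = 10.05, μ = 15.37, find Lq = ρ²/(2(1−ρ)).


ρ = 10.05/15.37 = 0.6539
M/D/1: Lq = ρ²/(2(1−ρ)) = 0.4275/(2·0.3461) = 0.61761

Final: 0.61761


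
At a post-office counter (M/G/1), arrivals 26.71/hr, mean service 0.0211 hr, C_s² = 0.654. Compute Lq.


ρ = λ·E[S] = 26.71·0.0211 = 0.5636
Lq = ρ²(1+C_s²)/(2(1−ρ)) = 0.3176·(1+0.654)/(2·0.4364)
= 0.3176·1.6540/0.8728 = 0.60189

Final: 0.60189


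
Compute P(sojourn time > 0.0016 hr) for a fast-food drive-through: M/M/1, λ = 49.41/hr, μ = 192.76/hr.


W ~ Exponential(μ−λ) for M/M/1.
μ − λ = 192.76 − 49.41 = 143.3500
P(W > t) = e^{−(μ−λ)t} = e^{−0.2294} = 0.795042

Final: 0.795042


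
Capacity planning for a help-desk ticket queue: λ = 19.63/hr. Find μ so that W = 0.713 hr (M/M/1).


W = 1/(μ−λ) ⇒ μ − λ = 1/W = 1/0.713 = 1.4025
μ = λ + 1/W = 19.63 + 1.4025 = 21.0325 per hr

Final: 21.0325 /hr


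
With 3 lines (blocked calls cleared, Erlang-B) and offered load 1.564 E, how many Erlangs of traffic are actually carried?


B(3,1.564) = 0.144105 (Erlang-B)
Carried load = a(1 − B) = 1.564·(1 − 0.144105) = 1.564·0.855895 = 1.3386 E

Final: 1.3386 Erlangs


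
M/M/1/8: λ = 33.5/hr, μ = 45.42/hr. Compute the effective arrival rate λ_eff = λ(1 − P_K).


ρ = 0.7376; P_K = (1−ρ)ρ^8/(1−ρ^9) = 0.024570
λ_eff = λ(1 − P_K) = 33.5·(1 − 0.024570) = 33.5·0.975430 = 32.6769 /hr

Final: 32.6769 /hr


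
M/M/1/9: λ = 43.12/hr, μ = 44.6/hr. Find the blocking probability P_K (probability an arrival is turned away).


ρ = λ/μ = 43.12/44.6 = 0.9668
P_K = (1−ρ)ρ^K/(1−ρ^(K+1)) = (0.03318·0.738066)/(1 − 0.713574)
= 0.024492/0.286426 = 0.085508

Final: 0.085508


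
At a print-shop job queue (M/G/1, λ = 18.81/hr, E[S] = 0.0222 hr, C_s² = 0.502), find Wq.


ρ = λ·E[S] = 18.81·0.0222 = 0.4176
E[S²] = E[S]²(1+C_s²) = 0.0222²·(1+0.502) = 0.0007402
Wq = λ·E[S²]/(2(1−ρ)) = 18.81·0.0007402/(2·0.5824) = 0.01195 hr

Final: 0.01195 hr


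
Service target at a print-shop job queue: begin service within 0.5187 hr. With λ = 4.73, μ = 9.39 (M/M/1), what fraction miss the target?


ρ = 4.73/9.39 = 0.5037
P(Wq > t) = ρ·e^{−(μ−λ)t} = 0.5037·e^{−2.4171}
= 0.5037·0.089176 = 0.044920

Final: 0.044920


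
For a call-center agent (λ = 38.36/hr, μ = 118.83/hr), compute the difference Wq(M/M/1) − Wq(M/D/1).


ρ = 38.36/118.83 = 0.3228
Wq(M/M/1) = ρ/(μ−λ) = 0.3228/80.47 = 0.004012 hr
Wq(M/D/1) = ρ/(2(μ−λ)) = 0.002006 hr
Savings = 0.004012 − 0.002006 = 0.002006 hr

Final: 0.002006 hr


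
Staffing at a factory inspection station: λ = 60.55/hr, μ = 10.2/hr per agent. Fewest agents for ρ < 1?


Stability requires cμ > λ ⇔ c > λ/μ.
λ/μ = 60.55/10.2 = 5.9363
Minimum integer c = ⌊5.9363⌋ + 1 = 6
Check: 6·10.2 = 61.20 > 60.55, while 5·10.2 = 51.00 ≤ 60.55

Final: 6 servers


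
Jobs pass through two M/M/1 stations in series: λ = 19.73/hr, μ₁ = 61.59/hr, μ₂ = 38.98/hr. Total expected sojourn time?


Each node sees arrival rate λ = 19.73/hr (tandem ⇒ throughput preserved).
W₁ = 1/(μ₁−λ) = 1/(61.59−19.73) = 0.02389 hr
W₂ = 1/(μ₂−λ) = 1/(38.98−19.73) = 0.05195 hr
W_total = W₁ + W₂ = 0.02389 + 0.05195 = 0.07584 hr

Final: 0.07584 hr


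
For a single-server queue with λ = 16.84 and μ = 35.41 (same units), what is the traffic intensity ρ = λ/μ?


ρ = λ/μ = 16.84/35.41 = 0.4756

Final: 0.4756


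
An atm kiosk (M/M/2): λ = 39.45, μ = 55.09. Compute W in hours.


a = 0.7161; ρ = 0.3581; P₀ = 0.472699
Lq = P₀·a^c·ρ/(c!(1−ρ)²) = 0.10530
Wq = Lq/λ = 0.10530/39.45 = 0.002669 hr
W = Wq + 1/μ = 0.002669 + 0.01815 = 0.02082 hr

Final: 0.02082 hr


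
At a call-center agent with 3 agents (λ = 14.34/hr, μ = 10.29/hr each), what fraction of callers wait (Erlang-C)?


a = λ/μ = 1.3936; ρ = a/3 = 0.4645
P₀ = 0.237698 (from M/M/c formula)
C(c,a) = [a^c/(c!(1−ρ))]·P₀ = [2.70646/(6·0.5355)]·0.237698
= 0.84239·0.237698 = 0.200235

Final: 0.200235


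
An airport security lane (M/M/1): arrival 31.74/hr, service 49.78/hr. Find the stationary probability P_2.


ρ = 31.74/49.78 = 0.6376
P_n = (1−ρ)·ρ^n = (1 − 0.6376)·0.6376^2 = 0.3624·0.406541 = 0.147328

Final: 0.147328


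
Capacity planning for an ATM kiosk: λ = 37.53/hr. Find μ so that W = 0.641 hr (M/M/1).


W = 1/(μ−λ) ⇒ μ − λ = 1/W = 1/0.641 = 1.5601
μ = λ + 1/W = 37.53 + 1.5601 = 39.0901 per hr

Final: 39.0901 /hr


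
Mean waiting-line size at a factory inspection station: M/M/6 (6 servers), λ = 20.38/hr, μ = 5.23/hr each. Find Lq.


a = λ/μ = 3.8967; ρ = a/6 = 0.6495
P₀ = 0.018756
Lq = P₀·a^c·ρ / (c!·(1−ρ)²) = 0.018756·3501.18408·0.6495/(720·0.12288)
= 0.48204

Final: 0.48204


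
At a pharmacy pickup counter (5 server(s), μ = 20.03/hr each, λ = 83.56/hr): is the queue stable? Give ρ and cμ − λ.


Total capacity cμ = 5·20.03 = 100.15/hr
ρ = λ/(cμ) = 83.56/100.15 = 0.8343
Stable ⇔ ρ < 1: YES
Spare capacity = cμ − λ = 100.15 − 83.56 = 16.59/hr

Final: ρ = 0.8343; stable; margin = 16.59/hr


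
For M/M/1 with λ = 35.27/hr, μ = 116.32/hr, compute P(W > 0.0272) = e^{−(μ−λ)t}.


W ~ Exponential(μ−λ) for M/M/1.
μ − λ = 116.32 − 35.27 = 81.0500
P(W > t) = e^{−(μ−λ)t} = e^{−2.2046} = 0.110299

Final: 0.110299


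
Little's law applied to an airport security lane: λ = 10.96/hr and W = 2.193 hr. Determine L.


L = λW = 10.96·2.193 = 24.0353

Final: 24.0353


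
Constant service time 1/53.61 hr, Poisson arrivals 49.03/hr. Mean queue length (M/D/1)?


ρ = 49.03/53.61 = 0.9146
M/D/1: Lq = ρ²/(2(1−ρ)) = 0.8364/(2·0.08543) = 4.89534

Final: 4.89534


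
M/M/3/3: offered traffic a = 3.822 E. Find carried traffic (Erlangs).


B(3,3.822) = 0.434190 (Erlang-B)
Carried load = a(1 − B) = 3.822·(1 − 0.434190) = 3.822·0.565810 = 2.1625 E

Final: 2.1625 Erlangs


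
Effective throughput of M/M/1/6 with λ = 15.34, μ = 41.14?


ρ = 0.3729; P_K = (1−ρ)ρ^6/(1−ρ^7) = 0.001687
λ_eff = λ(1 − P_K) = 15.34·(1 − 0.001687) = 15.34·0.998313 = 15.3141 /hr

Final: 15.3141 /hr


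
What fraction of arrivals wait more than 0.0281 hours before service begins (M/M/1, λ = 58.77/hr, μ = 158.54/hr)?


ρ = 58.77/158.54 = 0.3707
P(Wq > t) = ρ·e^{−(μ−λ)t} = 0.3707·e^{−2.8035}
= 0.3707·0.060595 = 0.022462

Final: 0.022462


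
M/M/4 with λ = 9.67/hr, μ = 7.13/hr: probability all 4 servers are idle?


a = λ/μ = 9.67/7.13 = 1.3562; ρ = a/c = 0.3391
Σ_{k=0}^{3} a^k/k! (terms k=0..3) = 1.00000 + 1.35624 + 0.91970 + 0.41578 = 3.69171
Tail: a^4/(4!(1−ρ)) = 3.38336/(24·0.6609) = 0.21329
P₀ = 1/(3.69171 + 0.21329) = 1/3.90500 = 0.256082

Final: 0.256082


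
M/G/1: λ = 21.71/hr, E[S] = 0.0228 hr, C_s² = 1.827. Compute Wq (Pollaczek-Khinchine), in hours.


ρ = λ·E[S] = 21.71·0.0228 = 0.4950
E[S²] = E[S]²(1+C_s²) = 0.0228²·(1+1.827) = 0.001470
Wq = λ·E[S²]/(2(1−ρ)) = 21.71·0.001470/(2·0.5050) = 0.03159 hr

Final: 0.03159 hr


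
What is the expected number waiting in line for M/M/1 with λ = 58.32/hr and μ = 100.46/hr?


ρ = 58.32/100.46 = 0.5805
Lq = ρ²/(1−ρ) = 0.3370/0.4195 = 0.8034

Final: 0.8034


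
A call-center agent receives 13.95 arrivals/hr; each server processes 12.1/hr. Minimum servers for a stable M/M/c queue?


Stability requires cμ > λ ⇔ c > λ/μ.
λ/μ = 13.95/12.1 = 1.1529
Minimum integer c = ⌊1.1529⌋ + 1 = 2
Check: 2·12.1 = 24.20 > 13.95, while 1·12.1 = 12.10 ≤ 13.95

Final: 2 servers


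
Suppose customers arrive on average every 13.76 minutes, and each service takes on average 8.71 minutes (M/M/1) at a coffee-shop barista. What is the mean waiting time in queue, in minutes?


λ = 60/13.76 = 4.3605 /hr
μ = 60/8.71 = 6.8886 /hr
ρ = λ/μ = 4.3605/6.8886 = 0.6330
Wq = ρ/(μ−λ) = 0.6330/(6.8886−4.3605) = 0.25038 hr
In minutes: 0.25038·60 = 15.023 min

Final: 15.023 min


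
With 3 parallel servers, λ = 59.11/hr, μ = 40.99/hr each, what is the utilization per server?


ρ = λ/(cμ) = 59.11/(3·40.99) = 59.11/122.97 = 0.4807

Final: 0.4807


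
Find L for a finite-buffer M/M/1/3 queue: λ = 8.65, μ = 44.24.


ρ = 8.65/44.24 = 0.1955
L = ρ[1 − (K+1)ρ^K + Kρ^(K+1)] / [(1−ρ)(1−ρ^(K+1))]
Numerator: 0.1955·(1 − 4·0.007475 + 3·0.001462) = 0.190536
Denominator: (0.8045)·(0.998538) = 0.803300
L = 0.190536/0.803300 = 0.2372

Final: 0.2372


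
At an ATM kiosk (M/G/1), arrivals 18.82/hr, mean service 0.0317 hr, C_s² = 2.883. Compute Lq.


ρ = λ·E[S] = 18.82·0.0317 = 0.5966
Lq = ρ²(1+C_s²)/(2(1−ρ)) = 0.3559·(1+2.883)/(2·0.4034)
= 0.3559·3.8830/0.8068 = 1.71298

Final: 1.71298


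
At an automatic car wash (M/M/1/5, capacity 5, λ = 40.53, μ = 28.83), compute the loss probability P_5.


ρ = λ/μ = 40.53/28.83 = 1.4058
P_K = (1−ρ)ρ^K/(1−ρ^(K+1)) = (-0.4058·5.491106)/(1 − 7.719546)
= -2.228440/-6.719546 = 0.331636

Final: 0.331636


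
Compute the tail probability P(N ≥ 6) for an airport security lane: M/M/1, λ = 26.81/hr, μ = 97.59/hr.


ρ = 26.81/97.59 = 0.2747
P(N ≥ n) = ρ^n = 0.2747^6 = 0.0004299

Final: 0.0004299


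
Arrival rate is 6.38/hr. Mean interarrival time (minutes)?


Mean interarrival time = 1/λ = 1/6.38 hour = 0.15674 hour
In minutes: 0.15674 × 60 = 9.4044 min

Final: 9.4044 min


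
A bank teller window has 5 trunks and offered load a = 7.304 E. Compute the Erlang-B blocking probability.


B(c,a) = (a^c/c!) / Σ_{k=0}^{c} a^k/k!
a^5/5! = 173.229789
Σ terms (k=0..5): 1.00000 + 7.30400 + 26.67421 + 64.94281 + 118.58556 + 173.22979 = 391.736364
B = 173.229789/391.736364 = 0.442210

Final: 0.442210


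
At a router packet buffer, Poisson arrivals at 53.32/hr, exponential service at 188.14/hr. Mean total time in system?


W = 1/(μ−λ) = 1/(188.14 − 53.32) = 1/134.82 = 0.007417 hr

Final: 0.007417 hr


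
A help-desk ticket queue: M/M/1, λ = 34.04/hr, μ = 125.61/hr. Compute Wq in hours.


ρ = 34.04/125.61 = 0.2710
Wq = ρ/(μ−λ) = 0.2710/(125.61 − 34.04) = 0.2710/91.57 = 0.002959 hr

Final: 0.002959 hr


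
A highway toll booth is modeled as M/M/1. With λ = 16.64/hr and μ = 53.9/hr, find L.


ρ = λ/μ = 16.64/53.9 = 0.3087
L = ρ/(1−ρ) = 0.3087/(1 − 0.3087) = 0.3087/0.6913 = 0.4466

Final: 0.4466


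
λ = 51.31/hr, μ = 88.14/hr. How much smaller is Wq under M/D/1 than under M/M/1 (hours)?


ρ = 51.31/88.14 = 0.5821
Wq(M/M/1) = ρ/(μ−λ) = 0.5821/36.83 = 0.01581 hr
Wq(M/D/1) = ρ/(2(μ−λ)) = 0.007903 hr
Savings = 0.01581 − 0.007903 = 0.007903 hr

Final: 0.007903 hr


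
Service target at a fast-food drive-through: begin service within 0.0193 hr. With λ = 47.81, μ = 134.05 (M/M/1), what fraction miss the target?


ρ = 47.81/134.05 = 0.3567
P(Wq > t) = ρ·e^{−(μ−λ)t} = 0.3567·e^{−1.6644}
= 0.3567·0.189298 = 0.067515

Final: 0.067515


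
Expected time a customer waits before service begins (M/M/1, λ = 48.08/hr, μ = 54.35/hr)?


ρ = 48.08/54.35 = 0.8846
Wq = ρ/(μ−λ) = 0.8846/(54.35 − 48.08) = 0.8846/6.27 = 0.1411 hr

Final: 0.1411 hr


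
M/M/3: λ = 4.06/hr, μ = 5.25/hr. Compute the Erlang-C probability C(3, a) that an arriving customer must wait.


a = λ/μ = 0.7733; ρ = a/3 = 0.2578
P₀ = 0.459515 (from M/M/c formula)
C(c,a) = [a^c/(c!(1−ρ))]·P₀ = [0.46249/(6·0.7422)]·0.459515
= 0.10385·0.459515 = 0.047722

Final: 0.047722


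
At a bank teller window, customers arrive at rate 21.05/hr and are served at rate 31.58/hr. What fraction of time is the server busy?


ρ = λ/μ = 21.05/31.58 = 0.6666

Final: 0.6666


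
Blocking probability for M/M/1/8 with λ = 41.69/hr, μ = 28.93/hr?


ρ = λ/μ = 41.69/28.93 = 1.4411
P_K = (1−ρ)ρ^K/(1−ρ^(K+1)) = (-0.4411·18.598062)/(1 − 26.801010)
= -8.202948/-25.801010 = 0.317931

Final: 0.317931


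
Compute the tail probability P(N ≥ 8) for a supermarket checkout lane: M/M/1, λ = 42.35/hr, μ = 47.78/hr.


ρ = 42.35/47.78 = 0.8864
P(N ≥ n) = ρ^n = 0.8864^8 = 0.380941

Final: 0.380941


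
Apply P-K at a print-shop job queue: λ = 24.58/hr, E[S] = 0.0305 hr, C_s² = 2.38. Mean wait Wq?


ρ = λ·E[S] = 24.58·0.0305 = 0.7497
E[S²] = E[S]²(1+C_s²) = 0.0305²·(1+2.38) = 0.003144
Wq = λ·E[S²]/(2(1−ρ)) = 24.58·0.003144/(2·0.2503) = 0.15438 hr

Final: 0.15438 hr


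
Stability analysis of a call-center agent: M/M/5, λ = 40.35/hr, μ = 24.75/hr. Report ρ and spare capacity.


Total capacity cμ = 5·24.75 = 123.75/hr
ρ = λ/(cμ) = 40.35/123.75 = 0.3261
Stable ⇔ ρ < 1: YES
Spare capacity = cμ − λ = 123.75 − 40.35 = 83.40/hr

Final: ρ = 0.3261; stable; margin = 83.40/hr


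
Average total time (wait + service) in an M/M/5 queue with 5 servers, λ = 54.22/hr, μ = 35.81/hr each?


a = 1.5141; ρ = 0.3028; P₀ = 0.219637
Lq = P₀·a^c·ρ/(c!(1−ρ)²) = 0.009074
Wq = Lq/λ = 0.009074/54.22 = 0.0001674 hr
W = Wq + 1/μ = 0.0001674 + 0.02793 = 0.02809 hr

Final: 0.02809 hr


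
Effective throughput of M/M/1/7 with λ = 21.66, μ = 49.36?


ρ = 0.4388; P_K = (1−ρ)ρ^7/(1−ρ^8) = 0.001761
λ_eff = λ(1 − P_K) = 21.66·(1 − 0.001761) = 21.66·0.998239 = 21.6219 /hr

Final: 21.6219 /hr


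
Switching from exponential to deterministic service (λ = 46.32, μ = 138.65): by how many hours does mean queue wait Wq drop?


ρ = 46.32/138.65 = 0.3341
Wq(M/M/1) = ρ/(μ−λ) = 0.3341/92.33 = 0.003618 hr
Wq(M/D/1) = ρ/(2(μ−λ)) = 0.001809 hr
Savings = 0.003618 − 0.001809 = 0.001809 hr

Final: 0.001809 hr


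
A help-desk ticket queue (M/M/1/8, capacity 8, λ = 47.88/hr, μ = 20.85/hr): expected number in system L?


ρ = 47.88/20.85 = 2.2964
L = ρ[1 − (K+1)ρ^K + Kρ^(K+1)] / [(1−ρ)(1−ρ^(K+1))]
Numerator: 2.2964·(1 − 9·773.365260 + 8·1775.958208) = 16645.196851
Denominator: (-1.2964)·(-1774.958208) = 2301.060929
L = 16645.196851/2301.060929 = 7.2337

Final: 7.2337


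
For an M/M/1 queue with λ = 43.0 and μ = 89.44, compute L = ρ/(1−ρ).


ρ = λ/μ = 43.0/89.44 = 0.4808
L = ρ/(1−ρ) = 0.4808/(1 − 0.4808) = 0.4808/0.5192 = 0.9259

Final: 0.9259


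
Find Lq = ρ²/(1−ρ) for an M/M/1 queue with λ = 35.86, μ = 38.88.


ρ = 35.86/38.88 = 0.9223
Lq = ρ²/(1−ρ) = 0.8507/0.07767 = 10.9518

Final: 10.9518


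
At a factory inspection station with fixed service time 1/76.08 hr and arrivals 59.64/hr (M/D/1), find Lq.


ρ = 59.64/76.08 = 0.7839
M/D/1: Lq = ρ²/(2(1−ρ)) = 0.6145/(2·0.2161) = 1.42191

Final: 1.42191


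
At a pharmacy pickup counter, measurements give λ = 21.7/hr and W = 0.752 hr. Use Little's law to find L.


L = λW = 21.7·0.752 = 16.3184

Final: 16.3184


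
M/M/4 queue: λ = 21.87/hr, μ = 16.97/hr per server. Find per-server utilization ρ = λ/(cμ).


ρ = λ/(cμ) = 21.87/(4·16.97) = 21.87/67.88 = 0.3222

Final: 0.3222


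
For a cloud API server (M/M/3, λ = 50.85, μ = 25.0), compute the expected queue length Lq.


a = λ/μ = 2.0340; ρ = a/3 = 0.6780
P₀ = 0.105729
Lq = P₀·a^c·ρ / (c!·(1−ρ)²) = 0.105729·8.41498·0.6780/(6·0.10368)
= 0.96965

Final: 0.96965


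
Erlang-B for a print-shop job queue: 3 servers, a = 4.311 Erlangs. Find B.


B(c,a) = (a^c/c!) / Σ_{k=0}^{c} a^k/k!
a^3/3! = 13.353122
Σ terms (k=0..3): 1.00000 + 4.31100 + 9.29236 + 13.35312 = 27.956483
B = 13.353122/27.956483 = 0.477640

Final: 0.477640


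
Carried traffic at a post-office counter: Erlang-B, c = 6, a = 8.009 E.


B(6,8.009) = 0.390242 (Erlang-B)
Carried load = a(1 − B) = 8.009·(1 − 0.390242) = 8.009·0.609758 = 4.8836 E

Final: 4.8836 Erlangs


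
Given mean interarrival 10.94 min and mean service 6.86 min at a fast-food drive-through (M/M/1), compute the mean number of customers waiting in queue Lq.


λ = 60/10.94 = 5.4845 /hr
μ = 60/6.86 = 8.7464 /hr
ρ = λ/μ = 5.4845/8.7464 = 0.6271
Lq = ρ²/(1−ρ) = 0.3932/0.3729 = 1.0543

Final: 1.0543


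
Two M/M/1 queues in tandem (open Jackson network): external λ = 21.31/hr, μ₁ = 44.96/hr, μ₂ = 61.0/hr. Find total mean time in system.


Each node sees arrival rate λ = 21.31/hr (tandem ⇒ throughput preserved).
W₁ = 1/(μ₁−λ) = 1/(44.96−21.31) = 0.04228 hr
W₂ = 1/(μ₂−λ) = 1/(61.0−21.31) = 0.02520 hr
W_total = W₁ + W₂ = 0.04228 + 0.02520 = 0.06748 hr

Final: 0.06748 hr


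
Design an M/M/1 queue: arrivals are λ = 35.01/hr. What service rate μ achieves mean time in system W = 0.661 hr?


W = 1/(μ−λ) ⇒ μ − λ = 1/W = 1/0.661 = 1.5129
μ = λ + 1/W = 35.01 + 1.5129 = 36.5229 per hr

Final: 36.5229 /hr


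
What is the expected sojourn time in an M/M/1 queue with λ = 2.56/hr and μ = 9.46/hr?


W = 1/(μ−λ) = 1/(9.46 − 2.56) = 1/6.90 = 0.1449 hr

Final: 0.1449 hr


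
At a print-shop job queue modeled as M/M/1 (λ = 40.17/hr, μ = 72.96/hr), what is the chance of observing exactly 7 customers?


ρ = 40.17/72.96 = 0.5506
P_n = (1−ρ)·ρ^n = (1 − 0.5506)·0.5506^7 = 0.4494·0.015336 = 0.006892

Final: 0.006892


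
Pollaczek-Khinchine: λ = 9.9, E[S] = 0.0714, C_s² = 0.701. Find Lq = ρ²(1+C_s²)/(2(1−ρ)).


ρ = λ·E[S] = 9.9·0.0714 = 0.7069
Lq = ρ²(1+C_s²)/(2(1−ρ)) = 0.4997·(1+0.701)/(2·0.2931)
= 0.4997·1.7010/0.5863 = 1.44966

Final: 1.44966


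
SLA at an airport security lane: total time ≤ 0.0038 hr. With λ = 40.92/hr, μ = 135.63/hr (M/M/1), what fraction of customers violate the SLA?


W ~ Exponential(μ−λ) for M/M/1.
μ − λ = 135.63 − 40.92 = 94.7100
P(W > t) = e^{−(μ−λ)t} = e^{−0.3599} = 0.697747

Final: 0.697747


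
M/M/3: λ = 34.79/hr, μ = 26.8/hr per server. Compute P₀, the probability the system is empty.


a = λ/μ = 34.79/26.8 = 1.2981; ρ = a/c = 0.4327
Σ_{k=0}^{2} a^k/k! (terms k=0..2) = 1.00000 + 1.29813 + 0.84258 = 3.14071
Tail: a^3/(3!(1−ρ)) = 2.18755/(6·0.5673) = 0.64269
P₀ = 1/(3.14071 + 0.64269) = 1/3.78340 = 0.264312

Final: 0.264312


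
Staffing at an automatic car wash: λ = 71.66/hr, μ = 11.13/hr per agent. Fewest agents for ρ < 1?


Stability requires cμ > λ ⇔ c > λ/μ.
λ/μ = 71.66/11.13 = 6.4385
Minimum integer c = ⌊6.4385⌋ + 1 = 7
Check: 7·11.13 = 77.91 > 71.66, while 6·11.13 = 66.78 ≤ 71.66

Final: 7 servers


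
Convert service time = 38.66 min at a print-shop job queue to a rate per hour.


μ = 1/(service time) in consistent units.
1 hour = 60 min, so μ = 60/38.66 = 1.5520 per hour

Final: 1.5520 /hr


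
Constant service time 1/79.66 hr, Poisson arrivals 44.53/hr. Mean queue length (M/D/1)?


ρ = 44.53/79.66 = 0.5590
M/D/1: Lq = ρ²/(2(1−ρ)) = 0.3125/(2·0.4410) = 0.35429

Final: 0.35429


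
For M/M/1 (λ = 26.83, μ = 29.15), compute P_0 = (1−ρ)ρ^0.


ρ = 26.83/29.15 = 0.9204
P_n = (1−ρ)·ρ^n = (1 − 0.9204)·0.9204^0 = 0.07959·1.000000 = 0.079588

Final: 0.079588


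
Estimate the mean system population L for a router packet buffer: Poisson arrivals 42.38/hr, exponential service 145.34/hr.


ρ = λ/μ = 42.38/145.34 = 0.2916
L = ρ/(1−ρ) = 0.2916/(1 − 0.2916) = 0.2916/0.7084 = 0.4116

Final: 0.4116


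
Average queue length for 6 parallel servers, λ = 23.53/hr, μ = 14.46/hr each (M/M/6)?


a = λ/μ = 1.6272; ρ = a/6 = 0.2712
P₀ = 0.196388
Lq = P₀·a^c·ρ / (c!·(1−ρ)²) = 0.196388·18.56615·0.2712/(720·0.53114)
= 0.002586

Final: 0.002586


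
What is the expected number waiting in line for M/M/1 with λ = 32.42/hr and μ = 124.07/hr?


ρ = 32.42/124.07 = 0.2613
Lq = ρ²/(1−ρ) = 0.06828/0.7387 = 0.09243

Final: 0.09243


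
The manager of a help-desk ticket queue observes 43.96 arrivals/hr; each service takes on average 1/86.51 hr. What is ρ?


ρ = λ/μ = 43.96/86.51 = 0.5081

Final: 0.5081


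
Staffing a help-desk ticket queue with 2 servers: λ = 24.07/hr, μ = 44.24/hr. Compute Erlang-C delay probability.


a = λ/μ = 0.5441; ρ = a/2 = 0.2720
P₀ = 0.572279 (from M/M/c formula)
C(c,a) = [a^c/(c!(1−ρ))]·P₀ = [0.29602/(2·0.7280)]·0.572279
= 0.20332·0.572279 = 0.116357

Final: 0.116357


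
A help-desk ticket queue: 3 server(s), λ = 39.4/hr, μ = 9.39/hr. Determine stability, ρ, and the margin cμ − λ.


Total capacity cμ = 3·9.39 = 28.17/hr
ρ = λ/(cμ) = 39.4/28.17 = 1.3987
Stable ⇔ ρ < 1: NO
Spare capacity = cμ − λ = 28.17 − 39.4 = -11.23/hr

Final: ρ = 1.3987; unstable; margin = -11.23/hr


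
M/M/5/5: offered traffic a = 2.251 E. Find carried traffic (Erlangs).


B(5,2.251) = 0.052140 (Erlang-B)
Carried load = a(1 − B) = 2.251·(1 − 0.052140) = 2.251·0.947860 = 2.1336 E

Final: 2.1336 Erlangs


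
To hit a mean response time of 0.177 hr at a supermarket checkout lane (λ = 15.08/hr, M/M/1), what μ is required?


W = 1/(μ−λ) ⇒ μ − λ = 1/W = 1/0.177 = 5.6497
μ = λ + 1/W = 15.08 + 5.6497 = 20.7297 per hr

Final: 20.7297 /hr


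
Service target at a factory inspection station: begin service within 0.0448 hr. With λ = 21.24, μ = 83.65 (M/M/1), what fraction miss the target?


ρ = 21.24/83.65 = 0.2539
P(Wq > t) = ρ·e^{−(μ−λ)t} = 0.2539·e^{−2.7960}
= 0.2539·0.061056 = 0.015503

Final: 0.015503


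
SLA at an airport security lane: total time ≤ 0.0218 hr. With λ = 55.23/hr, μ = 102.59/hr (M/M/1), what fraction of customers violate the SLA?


W ~ Exponential(μ−λ) for M/M/1.
μ − λ = 102.59 − 55.23 = 47.3600
P(W > t) = e^{−(μ−λ)t} = e^{−1.0324} = 0.356134

Final: 0.356134


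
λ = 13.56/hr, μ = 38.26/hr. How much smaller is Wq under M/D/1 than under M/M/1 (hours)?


ρ = 13.56/38.26 = 0.3544
Wq(M/M/1) = ρ/(μ−λ) = 0.3544/24.70 = 0.01435 hr
Wq(M/D/1) = ρ/(2(μ−λ)) = 0.007174 hr
Savings = 0.01435 − 0.007174 = 0.007174 hr

Final: 0.007174 hr


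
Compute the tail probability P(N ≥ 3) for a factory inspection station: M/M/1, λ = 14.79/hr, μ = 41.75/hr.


ρ = 14.79/41.75 = 0.3543
P(N ≥ n) = ρ^n = 0.3543^3 = 0.044456

Final: 0.044456


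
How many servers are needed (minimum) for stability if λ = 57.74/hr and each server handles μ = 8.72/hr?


Stability requires cμ > λ ⇔ c > λ/μ.
λ/μ = 57.74/8.72 = 6.6216
Minimum integer c = ⌊6.6216⌋ + 1 = 7
Check: 7·8.72 = 61.04 > 57.74, while 6·8.72 = 52.32 ≤ 57.74

Final: 7 servers
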